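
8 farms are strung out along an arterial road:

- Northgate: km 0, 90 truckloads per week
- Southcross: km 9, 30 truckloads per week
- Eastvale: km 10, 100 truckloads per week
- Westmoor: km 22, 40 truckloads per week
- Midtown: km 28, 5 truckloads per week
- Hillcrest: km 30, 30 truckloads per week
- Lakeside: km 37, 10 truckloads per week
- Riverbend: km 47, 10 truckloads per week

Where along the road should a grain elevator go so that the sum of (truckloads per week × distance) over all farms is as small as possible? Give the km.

For a sum of weighted absolute distances on a line, the optimum is the weighted median (not the mean). Total weight W = 315; half-weight = 157.5.
Sort by position and accumulate weight:
  km 0 (Northgate, w=90) → cum 90
  km 9 (Southcross, w=30) → cum 120
  km 10 (Eastvale, w=100) → cum 220  ≥ 157.5 → median here
  km 22 (Westmoor, w=40) → cum 260
  km 28 (Midtown, w=5) → cum 265
  km 30 (Hillcrest, w=30) → cum 295
  km 37 (Lakeside, w=10) → cum 305
  km 47 (Riverbend, w=10) → cum 315
Optimal location: km 10.

x = 10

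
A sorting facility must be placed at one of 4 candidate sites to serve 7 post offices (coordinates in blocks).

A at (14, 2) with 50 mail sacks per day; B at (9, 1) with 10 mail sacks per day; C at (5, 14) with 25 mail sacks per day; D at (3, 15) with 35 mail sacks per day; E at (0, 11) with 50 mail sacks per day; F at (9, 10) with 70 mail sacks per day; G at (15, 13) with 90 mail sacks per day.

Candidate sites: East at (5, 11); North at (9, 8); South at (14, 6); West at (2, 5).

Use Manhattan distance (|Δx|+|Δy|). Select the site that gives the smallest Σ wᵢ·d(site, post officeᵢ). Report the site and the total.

Total weighted distance at each candidate:
  East (5, 11): total = 3005
  North (9, 8): total = 3055
  South (14, 6): total = 3725
  West (2, 5): total = 4675
Minimum is at East with total 3005 blocks.

East, total 3005 blocks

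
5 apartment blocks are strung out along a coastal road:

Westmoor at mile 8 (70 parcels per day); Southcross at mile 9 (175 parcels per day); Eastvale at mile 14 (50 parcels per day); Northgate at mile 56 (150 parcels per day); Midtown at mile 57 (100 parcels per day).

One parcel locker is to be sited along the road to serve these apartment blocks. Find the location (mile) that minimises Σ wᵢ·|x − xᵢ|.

For a sum of weighted absolute distances on a line, the optimum is the weighted median (not the mean). Total weight W = 545; half-weight = 272.5.
Sort by position and accumulate weight:
  mile 8 (Westmoor, w=70) → cum 70
  mile 9 (Southcross, w=175) → cum 245
  mile 14 (Eastvale, w=50) → cum 295  ≥ 272.5 → median here
  mile 56 (Northgate, w=150) → cum 445
  mile 57 (Midtown, w=100) → cum 545
Optimal location: mile 14.

x = 14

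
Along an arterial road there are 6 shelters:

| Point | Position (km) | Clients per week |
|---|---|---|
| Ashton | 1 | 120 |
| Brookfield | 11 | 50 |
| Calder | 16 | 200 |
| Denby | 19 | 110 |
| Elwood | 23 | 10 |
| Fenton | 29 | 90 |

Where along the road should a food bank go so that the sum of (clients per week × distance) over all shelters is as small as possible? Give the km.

x = 16

For a sum of weighted absolute distances on a line, the optimum is the weighted median (not the mean). Total weight W = 580; half-weight = 290.
Sort by position and accumulate weight:
  km 1 (Ashton, w=120) → cum 120
  km 11 (Brookfield, w=50) → cum 170
  km 16 (Calder, w=200) → cum 370  ≥ 290 → median here
  km 19 (Denby, w=110) → cum 480
  km 23 (Elwood, w=10) → cum 490
  km 29 (Fenton, w=90) → cum 580
Optimal location: km 16.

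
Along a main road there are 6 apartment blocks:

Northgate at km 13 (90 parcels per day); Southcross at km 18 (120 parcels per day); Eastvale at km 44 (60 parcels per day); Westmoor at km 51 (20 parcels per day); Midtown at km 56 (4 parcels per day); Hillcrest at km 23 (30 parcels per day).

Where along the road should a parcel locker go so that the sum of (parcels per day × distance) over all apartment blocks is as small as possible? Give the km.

For a sum of weighted absolute distances on a line, the optimum is the weighted median (not the mean). Total weight W = 324; half-weight = 162.
Sort by position and accumulate weight:
  km 13 (Northgate, w=90) → cum 90
  km 18 (Southcross, w=120) → cum 210  ≥ 162 → median here
  km 23 (Hillcrest, w=30) → cum 240
  km 44 (Eastvale, w=60) → cum 300
  km 51 (Westmoor, w=20) → cum 320
  km 56 (Midtown, w=4) → cum 324
Optimal location: km 18.

x = 18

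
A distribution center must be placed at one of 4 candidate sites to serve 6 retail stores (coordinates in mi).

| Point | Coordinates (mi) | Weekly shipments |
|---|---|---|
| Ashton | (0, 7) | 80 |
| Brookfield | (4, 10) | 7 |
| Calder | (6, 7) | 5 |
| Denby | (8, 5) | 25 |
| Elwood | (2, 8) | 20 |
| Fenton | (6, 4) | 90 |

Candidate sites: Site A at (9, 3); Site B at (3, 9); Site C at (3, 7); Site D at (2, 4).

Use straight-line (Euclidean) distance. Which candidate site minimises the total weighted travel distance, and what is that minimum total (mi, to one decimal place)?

Total weighted distance at each candidate:
  Site A (9, 3): total = 1385.7
  Site B (3, 9): total = 1029.5
  Site C (3, 7): total = 821.9
  Site D (2, 4): total = 949.8
Minimum is at Site C with total 821.9 mi.

Site C, total 821.9 mi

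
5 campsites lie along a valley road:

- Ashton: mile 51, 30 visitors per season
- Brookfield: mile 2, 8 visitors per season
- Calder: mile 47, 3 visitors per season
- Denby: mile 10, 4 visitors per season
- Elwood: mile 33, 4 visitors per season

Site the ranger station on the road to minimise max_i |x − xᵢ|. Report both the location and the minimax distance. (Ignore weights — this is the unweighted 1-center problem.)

The 1-center on a line is the midpoint of the two extreme points: leftmost at 2, rightmost at 51.
Optimal location = (2 + 51)/2 = 26.5; maximum distance = (51 − 2)/2 = 24.5.

location 26.5, max distance 24.5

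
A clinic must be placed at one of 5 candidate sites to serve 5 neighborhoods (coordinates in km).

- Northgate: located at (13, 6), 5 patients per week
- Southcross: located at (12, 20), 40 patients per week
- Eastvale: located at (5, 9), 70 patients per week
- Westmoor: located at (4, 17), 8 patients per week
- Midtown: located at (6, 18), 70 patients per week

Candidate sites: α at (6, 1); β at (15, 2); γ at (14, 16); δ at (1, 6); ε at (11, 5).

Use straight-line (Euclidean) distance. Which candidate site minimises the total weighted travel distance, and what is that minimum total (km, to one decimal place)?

γ, total 1684.9 km

Total weighted distance at each candidate:
  α (6, 1): total = 2723.4
  β (15, 2): total = 3040.6
  γ (14, 16): total = 1684.9
  δ (1, 6): total = 2123.4
  ε (11, 5): total = 2203.4
Minimum is at γ with total 1684.9 km.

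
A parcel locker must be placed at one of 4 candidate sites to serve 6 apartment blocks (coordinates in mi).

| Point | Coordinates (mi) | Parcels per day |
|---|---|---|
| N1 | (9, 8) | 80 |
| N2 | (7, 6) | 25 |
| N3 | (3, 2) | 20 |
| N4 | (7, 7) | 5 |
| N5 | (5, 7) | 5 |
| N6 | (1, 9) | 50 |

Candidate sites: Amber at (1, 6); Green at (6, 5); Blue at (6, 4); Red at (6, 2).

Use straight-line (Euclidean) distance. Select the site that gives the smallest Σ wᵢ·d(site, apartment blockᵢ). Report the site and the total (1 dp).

Green, total 802.1 mi

Total weighted distance at each candidate:
  Amber (1, 6): total = 1100.2
  Green (6, 5): total = 802.1
  Blue (6, 4): total = 913.2
  Red (6, 2): total = 1180.8
Minimum is at Green with total 802.1 mi.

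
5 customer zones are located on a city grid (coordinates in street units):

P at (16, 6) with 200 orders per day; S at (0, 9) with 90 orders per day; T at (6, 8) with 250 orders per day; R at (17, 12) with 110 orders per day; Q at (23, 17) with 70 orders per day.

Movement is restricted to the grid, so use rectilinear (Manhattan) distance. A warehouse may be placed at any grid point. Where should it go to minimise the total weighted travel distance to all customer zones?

Manhattan distance separates: Σwᵢ(|x−xᵢ|+|y−yᵢ|) = Σwᵢ|x−xᵢ| + Σwᵢ|y−yᵢ|, so x and y are optimised independently as 1-D weighted medians.
Total weight W = 720; half = 360.
x-coordinate, sorted with cumulative weight:
  x=0 (S, w=90) cum 90
  x=6 (T, w=250) cum 340
  x=16 (P, w=200) cum 540  ← median
  x=17 (R, w=110) cum 650
  x=23 (Q, w=70) cum 720
⇒ x* = 16
y-coordinate, sorted with cumulative weight:
  y=6 (P, w=200) cum 200
  y=8 (T, w=250) cum 450  ← median
  y=9 (S, w=90) cum 540
  y=12 (R, w=110) cum 650
  y=17 (Q, w=70) cum 720
⇒ y* = 8

(16, 8)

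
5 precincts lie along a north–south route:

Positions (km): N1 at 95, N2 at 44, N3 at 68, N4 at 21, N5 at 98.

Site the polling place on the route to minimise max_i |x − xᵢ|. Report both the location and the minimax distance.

The 1-center on a line is the midpoint of the two extreme points: leftmost at 21, rightmost at 98.
Optimal location = (21 + 98)/2 = 59.5; maximum distance = (98 − 21)/2 = 38.5.

location 59.5, max distance 38.5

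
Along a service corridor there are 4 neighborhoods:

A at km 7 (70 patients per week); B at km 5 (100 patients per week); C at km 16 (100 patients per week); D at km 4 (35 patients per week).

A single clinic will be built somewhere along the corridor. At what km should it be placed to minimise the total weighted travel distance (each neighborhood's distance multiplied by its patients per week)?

x = 7

For a sum of weighted absolute distances on a line, the optimum is the weighted median (not the mean). Total weight W = 305; half-weight = 152.5.
Sort by position and accumulate weight:
  km 4 (D, w=35) → cum 35
  km 5 (B, w=100) → cum 135
  km 7 (A, w=70) → cum 205  ≥ 152.5 → median here
  km 16 (C, w=100) → cum 305
Optimal location: km 7.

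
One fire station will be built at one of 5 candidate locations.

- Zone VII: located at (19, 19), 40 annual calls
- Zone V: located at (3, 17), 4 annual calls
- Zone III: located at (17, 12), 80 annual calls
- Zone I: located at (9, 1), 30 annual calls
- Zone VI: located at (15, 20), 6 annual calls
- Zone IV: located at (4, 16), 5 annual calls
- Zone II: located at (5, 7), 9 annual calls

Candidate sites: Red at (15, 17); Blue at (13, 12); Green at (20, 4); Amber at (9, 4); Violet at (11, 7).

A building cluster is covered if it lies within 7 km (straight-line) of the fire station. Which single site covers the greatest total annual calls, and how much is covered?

Red, covering 126

Coverage radius r = 7 km; a point is covered iff (Δx)²+(Δy)² ≤ 7² = 49.
  Red (15, 17): covers {Zone VII, Zone III, Zone VI} → 126
  Blue (13, 12): covers {Zone III} → 80
  Green (20, 4): covers {none} → 0
  Amber (9, 4): covers {Zone I, Zone II} → 39
  Violet (11, 7): covers {Zone I, Zone II} → 39
Maximum coverage at Red: 126 annual calls.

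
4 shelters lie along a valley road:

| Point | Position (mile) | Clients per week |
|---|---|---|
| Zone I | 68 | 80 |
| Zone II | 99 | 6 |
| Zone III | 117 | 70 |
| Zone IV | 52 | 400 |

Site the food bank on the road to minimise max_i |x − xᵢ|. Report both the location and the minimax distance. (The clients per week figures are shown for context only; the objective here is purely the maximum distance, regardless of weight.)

location 84.5, max distance 32.5

The 1-center on a line is the midpoint of the two extreme points: leftmost at 52, rightmost at 117.
Optimal location = (52 + 117)/2 = 84.5; maximum distance = (117 − 52)/2 = 32.5.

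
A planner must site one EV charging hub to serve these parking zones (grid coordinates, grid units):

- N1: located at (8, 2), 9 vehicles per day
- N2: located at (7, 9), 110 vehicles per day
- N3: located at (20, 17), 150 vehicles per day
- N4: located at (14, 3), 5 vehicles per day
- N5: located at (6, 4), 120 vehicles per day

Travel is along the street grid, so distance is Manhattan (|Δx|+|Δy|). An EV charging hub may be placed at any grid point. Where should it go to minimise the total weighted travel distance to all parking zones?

Manhattan distance separates: Σwᵢ(|x−xᵢ|+|y−yᵢ|) = Σwᵢ|x−xᵢ| + Σwᵢ|y−yᵢ|, so x and y are optimised independently as 1-D weighted medians.
Total weight W = 394; half = 197.
x-coordinate, sorted with cumulative weight:
  x=6 (N5, w=120) cum 120
  x=7 (N2, w=110) cum 230  ← median
  x=8 (N1, w=9) cum 239
  x=14 (N4, w=5) cum 244
  x=20 (N3, w=150) cum 394
⇒ x* = 7
y-coordinate, sorted with cumulative weight:
  y=2 (N1, w=9) cum 9
  y=3 (N4, w=5) cum 14
  y=4 (N5, w=120) cum 134
  y=9 (N2, w=110) cum 244  ← median
  y=17 (N3, w=150) cum 394
⇒ y* = 9

(7, 9)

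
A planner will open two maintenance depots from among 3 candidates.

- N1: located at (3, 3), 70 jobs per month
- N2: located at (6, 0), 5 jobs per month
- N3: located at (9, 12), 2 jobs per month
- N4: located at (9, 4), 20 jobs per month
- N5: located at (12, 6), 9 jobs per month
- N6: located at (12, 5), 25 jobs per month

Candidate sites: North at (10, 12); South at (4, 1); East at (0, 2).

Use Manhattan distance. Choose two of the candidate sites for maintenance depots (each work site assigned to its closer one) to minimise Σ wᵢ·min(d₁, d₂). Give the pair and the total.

Evaluate every pair (each demand assigned to the nearer of the two):
  {North, South}: total = 684
  {North, East}: total = 799
  {South, East}: total = 834
Best pair: {North, South} with total 684.

{North, South}, total 684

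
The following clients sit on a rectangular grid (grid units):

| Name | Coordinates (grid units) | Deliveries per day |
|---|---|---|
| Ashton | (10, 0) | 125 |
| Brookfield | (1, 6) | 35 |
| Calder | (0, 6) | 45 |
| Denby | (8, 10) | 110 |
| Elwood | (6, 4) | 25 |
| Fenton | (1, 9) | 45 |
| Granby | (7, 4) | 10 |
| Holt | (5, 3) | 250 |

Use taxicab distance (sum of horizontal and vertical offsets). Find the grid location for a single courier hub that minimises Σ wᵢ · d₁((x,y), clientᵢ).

(5, 3)

Manhattan distance separates: Σwᵢ(|x−xᵢ|+|y−yᵢ|) = Σwᵢ|x−xᵢ| + Σwᵢ|y−yᵢ|, so x and y are optimised independently as 1-D weighted medians.
Total weight W = 645; half = 322.5.
x-coordinate, sorted with cumulative weight:
  x=0 (Calder, w=45) cum 45
  x=1 (Brookfield, w=35) cum 80
  x=1 (Fenton, w=45) cum 125
  x=5 (Holt, w=250) cum 375  ← median
  x=6 (Elwood, w=25) cum 400
  x=7 (Granby, w=10) cum 410
  x=8 (Denby, w=110) cum 520
  x=10 (Ashton, w=125) cum 645
⇒ x* = 5
y-coordinate, sorted with cumulative weight:
  y=0 (Ashton, w=125) cum 125
  y=3 (Holt, w=250) cum 375  ← median
  y=4 (Elwood, w=25) cum 400
  y=4 (Granby, w=10) cum 410
  y=6 (Brookfield, w=35) cum 445
  y=6 (Calder, w=45) cum 490
  y=9 (Fenton, w=45) cum 535
  y=10 (Denby, w=110) cum 645
⇒ y* = 3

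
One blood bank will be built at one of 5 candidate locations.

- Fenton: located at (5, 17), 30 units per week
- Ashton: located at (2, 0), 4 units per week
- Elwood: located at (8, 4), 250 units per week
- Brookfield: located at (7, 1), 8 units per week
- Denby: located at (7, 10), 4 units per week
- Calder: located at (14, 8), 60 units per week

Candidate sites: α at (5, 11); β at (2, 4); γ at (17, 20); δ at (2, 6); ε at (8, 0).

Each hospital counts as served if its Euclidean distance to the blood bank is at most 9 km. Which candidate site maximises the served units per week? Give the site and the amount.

α, covering 284

Coverage radius r = 9 km; a point is covered iff (Δx)²+(Δy)² ≤ 9² = 81.
  α (5, 11): covers {Fenton, Elwood, Denby} → 284
  β (2, 4): covers {Ashton, Elwood, Brookfield, Denby} → 266
  γ (17, 20): covers {none} → 0
  δ (2, 6): covers {Ashton, Elwood, Brookfield, Denby} → 266
  ε (8, 0): covers {Ashton, Elwood, Brookfield} → 262
Maximum coverage at α: 284 units per week.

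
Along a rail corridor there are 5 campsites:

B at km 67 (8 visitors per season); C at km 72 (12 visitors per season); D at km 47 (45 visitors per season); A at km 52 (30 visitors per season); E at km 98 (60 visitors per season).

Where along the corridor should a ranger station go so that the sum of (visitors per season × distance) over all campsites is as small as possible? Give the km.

x = 67

For a sum of weighted absolute distances on a line, the optimum is the weighted median (not the mean). Total weight W = 155; half-weight = 77.5.
Sort by position and accumulate weight:
  km 47 (D, w=45) → cum 45
  km 52 (A, w=30) → cum 75
  km 67 (B, w=8) → cum 83  ≥ 77.5 → median here
  km 72 (C, w=12) → cum 95
  km 98 (E, w=60) → cum 155
Optimal location: km 67.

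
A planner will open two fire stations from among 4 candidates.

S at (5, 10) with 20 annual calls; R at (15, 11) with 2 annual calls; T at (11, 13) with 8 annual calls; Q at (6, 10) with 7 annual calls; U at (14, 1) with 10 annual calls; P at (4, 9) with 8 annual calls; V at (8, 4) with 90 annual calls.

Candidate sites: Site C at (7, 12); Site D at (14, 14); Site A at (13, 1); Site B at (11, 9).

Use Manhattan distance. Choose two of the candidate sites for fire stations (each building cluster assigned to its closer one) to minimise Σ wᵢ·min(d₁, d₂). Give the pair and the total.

{Site C, Site A}, total 937

Evaluate every pair (each demand assigned to the nearer of the two):
  {Site C, Site A}: total = 937
  {Site A, Site B}: total = 1012
  {Site C, Site B}: total = 1023
  {Site D, Site B}: total = 1108
  {Site C, Site D}: total = 1129
  {Site D, Site A}: total = 1234
Best pair: {Site C, Site A} with total 937.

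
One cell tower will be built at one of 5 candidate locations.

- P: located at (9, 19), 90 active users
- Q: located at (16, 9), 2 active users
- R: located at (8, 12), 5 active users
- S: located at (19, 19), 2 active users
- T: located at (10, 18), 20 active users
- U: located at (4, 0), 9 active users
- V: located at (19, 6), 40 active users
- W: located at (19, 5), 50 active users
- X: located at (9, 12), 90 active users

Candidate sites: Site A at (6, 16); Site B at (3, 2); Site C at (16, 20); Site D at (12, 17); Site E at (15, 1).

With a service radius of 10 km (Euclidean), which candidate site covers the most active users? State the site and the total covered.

Coverage radius r = 10 km; a point is covered iff (Δx)²+(Δy)² ≤ 10² = 100.
  Site A (6, 16): covers {P, R, T, X} → 205
  Site B (3, 2): covers {U} → 9
  Site C (16, 20): covers {P, S, T} → 112
  Site D (12, 17): covers {P, Q, R, S, T, X} → 209
  Site E (15, 1): covers {Q, V, W} → 92
Maximum coverage at Site D: 209 active users.

Site D, covering 209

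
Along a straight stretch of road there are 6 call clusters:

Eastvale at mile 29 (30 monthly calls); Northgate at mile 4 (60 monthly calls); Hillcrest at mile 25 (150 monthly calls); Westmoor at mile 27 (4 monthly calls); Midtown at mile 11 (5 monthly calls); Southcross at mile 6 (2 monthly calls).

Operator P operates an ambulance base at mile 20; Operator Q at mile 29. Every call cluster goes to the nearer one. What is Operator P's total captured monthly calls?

67

The indifferent point is the midpoint (20+29)/2 = 24.5; call clusters left of it (closer to Operator P at 20) go to Operator P, those right go to Operator Q.
  Northgate at 4 (w=60) → Operator P
  Southcross at 6 (w=2) → Operator P
  Midtown at 11 (w=5) → Operator P
  Hillcrest at 25 (w=150) → Operator Q
  Westmoor at 27 (w=4) → Operator Q
  Eastvale at 29 (w=30) → Operator Q
Operator P captures 67; Operator Q captures 184.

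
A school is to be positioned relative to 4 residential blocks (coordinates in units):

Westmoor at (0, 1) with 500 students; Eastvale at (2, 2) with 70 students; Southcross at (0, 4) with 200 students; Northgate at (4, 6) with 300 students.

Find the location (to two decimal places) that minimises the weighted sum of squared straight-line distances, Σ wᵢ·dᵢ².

(1.25, 3.03)

The minimiser of Σwᵢ‖p−pᵢ‖² is the weighted centroid p* = (Σwᵢpᵢ)/(Σwᵢ).
Σwᵢ = 1070.
Σwᵢxᵢ = 500·0 + 70·2 + 200·0 + 300·4 = 1340.
Σwᵢyᵢ = 500·1 + 70·2 + 200·4 + 300·6 = 3240.
x* = 1340/1070 = 1.25, y* = 3240/1070 = 3.03.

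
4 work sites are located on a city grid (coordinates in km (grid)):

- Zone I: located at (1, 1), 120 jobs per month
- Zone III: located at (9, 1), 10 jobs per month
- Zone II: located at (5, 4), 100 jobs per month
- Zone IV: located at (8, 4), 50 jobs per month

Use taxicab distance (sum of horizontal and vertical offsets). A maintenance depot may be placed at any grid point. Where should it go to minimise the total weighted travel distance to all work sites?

(5, 4)

Manhattan distance separates: Σwᵢ(|x−xᵢ|+|y−yᵢ|) = Σwᵢ|x−xᵢ| + Σwᵢ|y−yᵢ|, so x and y are optimised independently as 1-D weighted medians.
Total weight W = 280; half = 140.
x-coordinate, sorted with cumulative weight:
  x=1 (Zone I, w=120) cum 120
  x=5 (Zone II, w=100) cum 220  ← median
  x=8 (Zone IV, w=50) cum 270
  x=9 (Zone III, w=10) cum 280
⇒ x* = 5
y-coordinate, sorted with cumulative weight:
  y=1 (Zone I, w=120) cum 120
  y=1 (Zone III, w=10) cum 130
  y=4 (Zone II, w=100) cum 230  ← median
  y=4 (Zone IV, w=50) cum 280
⇒ y* = 4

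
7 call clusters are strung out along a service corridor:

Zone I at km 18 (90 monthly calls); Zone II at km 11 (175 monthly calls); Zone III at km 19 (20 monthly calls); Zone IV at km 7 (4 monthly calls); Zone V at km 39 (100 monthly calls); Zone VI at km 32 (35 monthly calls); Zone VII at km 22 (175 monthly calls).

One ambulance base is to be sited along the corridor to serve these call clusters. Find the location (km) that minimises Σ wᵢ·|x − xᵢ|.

For a sum of weighted absolute distances on a line, the optimum is the weighted median (not the mean). Total weight W = 599; half-weight = 299.5.
Sort by position and accumulate weight:
  km 7 (Zone IV, w=4) → cum 4
  km 11 (Zone II, w=175) → cum 179
  km 18 (Zone I, w=90) → cum 269
  km 19 (Zone III, w=20) → cum 289
  km 22 (Zone VII, w=175) → cum 464  ≥ 299.5 → median here
  km 32 (Zone VI, w=35) → cum 499
  km 39 (Zone V, w=100) → cum 599
Optimal location: km 22.

x = 22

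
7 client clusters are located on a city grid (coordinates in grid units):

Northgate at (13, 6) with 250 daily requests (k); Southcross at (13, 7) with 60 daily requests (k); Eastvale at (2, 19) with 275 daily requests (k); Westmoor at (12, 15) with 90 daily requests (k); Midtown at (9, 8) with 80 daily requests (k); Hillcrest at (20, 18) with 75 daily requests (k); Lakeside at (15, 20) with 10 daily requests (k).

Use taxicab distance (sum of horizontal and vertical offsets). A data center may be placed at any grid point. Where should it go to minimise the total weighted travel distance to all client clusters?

(12, 15)

Manhattan distance separates: Σwᵢ(|x−xᵢ|+|y−yᵢ|) = Σwᵢ|x−xᵢ| + Σwᵢ|y−yᵢ|, so x and y are optimised independently as 1-D weighted medians.
Total weight W = 840; half = 420.
x-coordinate, sorted with cumulative weight:
  x=2 (Eastvale, w=275) cum 275
  x=9 (Midtown, w=80) cum 355
  x=12 (Westmoor, w=90) cum 445  ← median
  x=13 (Northgate, w=250) cum 695
  x=13 (Southcross, w=60) cum 755
  x=15 (Lakeside, w=10) cum 765
  x=20 (Hillcrest, w=75) cum 840
⇒ x* = 12
y-coordinate, sorted with cumulative weight:
  y=6 (Northgate, w=250) cum 250
  y=7 (Southcross, w=60) cum 310
  y=8 (Midtown, w=80) cum 390
  y=15 (Westmoor, w=90) cum 480  ← median
  y=18 (Hillcrest, w=75) cum 555
  y=19 (Eastvale, w=275) cum 830
  y=20 (Lakeside, w=10) cum 840
⇒ y* = 15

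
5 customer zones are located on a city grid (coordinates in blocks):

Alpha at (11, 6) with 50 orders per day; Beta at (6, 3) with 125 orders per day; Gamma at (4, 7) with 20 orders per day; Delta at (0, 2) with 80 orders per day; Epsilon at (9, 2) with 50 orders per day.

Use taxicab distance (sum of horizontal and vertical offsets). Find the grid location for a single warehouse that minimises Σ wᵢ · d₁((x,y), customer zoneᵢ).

Manhattan distance separates: Σwᵢ(|x−xᵢ|+|y−yᵢ|) = Σwᵢ|x−xᵢ| + Σwᵢ|y−yᵢ|, so x and y are optimised independently as 1-D weighted medians.
Total weight W = 325; half = 162.5.
x-coordinate, sorted with cumulative weight:
  x=0 (Delta, w=80) cum 80
  x=4 (Gamma, w=20) cum 100
  x=6 (Beta, w=125) cum 225  ← median
  x=9 (Epsilon, w=50) cum 275
  x=11 (Alpha, w=50) cum 325
⇒ x* = 6
y-coordinate, sorted with cumulative weight:
  y=2 (Delta, w=80) cum 80
  y=2 (Epsilon, w=50) cum 130
  y=3 (Beta, w=125) cum 255  ← median
  y=6 (Alpha, w=50) cum 305
  y=7 (Gamma, w=20) cum 325
⇒ y* = 3

(6, 3)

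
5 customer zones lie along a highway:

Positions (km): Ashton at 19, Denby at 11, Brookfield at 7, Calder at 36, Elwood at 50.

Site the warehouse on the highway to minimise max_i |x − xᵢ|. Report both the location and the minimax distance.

The 1-center on a line is the midpoint of the two extreme points: leftmost at 7, rightmost at 50.
Optimal location = (7 + 50)/2 = 28.5; maximum distance = (50 − 7)/2 = 21.5.

location 28.5, max distance 21.5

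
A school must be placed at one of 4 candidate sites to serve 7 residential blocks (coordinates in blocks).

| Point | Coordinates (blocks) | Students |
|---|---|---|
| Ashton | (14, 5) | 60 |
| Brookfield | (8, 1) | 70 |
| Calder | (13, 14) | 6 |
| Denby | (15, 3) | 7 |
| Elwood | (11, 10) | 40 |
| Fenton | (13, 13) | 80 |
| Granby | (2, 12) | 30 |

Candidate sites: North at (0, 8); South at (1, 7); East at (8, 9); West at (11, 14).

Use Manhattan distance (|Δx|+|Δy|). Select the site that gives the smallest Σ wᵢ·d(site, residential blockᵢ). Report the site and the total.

Total weighted distance at each candidate:
  North (0, 8): total = 4464
  South (1, 7): total = 4190
  East (8, 9): total = 2461
  West (11, 14): total = 2687
Minimum is at East with total 2461 blocks.

East, total 2461 blocks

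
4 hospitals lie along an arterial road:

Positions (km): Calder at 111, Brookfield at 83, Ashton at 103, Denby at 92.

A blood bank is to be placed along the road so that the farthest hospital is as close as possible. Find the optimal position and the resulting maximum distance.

The 1-center on a line is the midpoint of the two extreme points: leftmost at 83, rightmost at 111.
Optimal location = (83 + 111)/2 = 97; maximum distance = (111 − 83)/2 = 14.

location 97, max distance 14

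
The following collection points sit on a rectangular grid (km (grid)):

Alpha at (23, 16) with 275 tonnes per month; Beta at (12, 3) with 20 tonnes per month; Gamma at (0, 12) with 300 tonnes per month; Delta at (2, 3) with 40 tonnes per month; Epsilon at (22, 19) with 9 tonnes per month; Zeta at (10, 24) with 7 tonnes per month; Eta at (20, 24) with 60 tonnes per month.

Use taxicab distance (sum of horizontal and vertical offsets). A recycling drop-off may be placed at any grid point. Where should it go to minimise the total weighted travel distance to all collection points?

Manhattan distance separates: Σwᵢ(|x−xᵢ|+|y−yᵢ|) = Σwᵢ|x−xᵢ| + Σwᵢ|y−yᵢ|, so x and y are optimised independently as 1-D weighted medians.
Total weight W = 711; half = 355.5.
x-coordinate, sorted with cumulative weight:
  x=0 (Gamma, w=300) cum 300
  x=2 (Delta, w=40) cum 340
  x=10 (Zeta, w=7) cum 347
  x=12 (Beta, w=20) cum 367  ← median
  x=20 (Eta, w=60) cum 427
  x=22 (Epsilon, w=9) cum 436
  x=23 (Alpha, w=275) cum 711
⇒ x* = 12
y-coordinate, sorted with cumulative weight:
  y=3 (Beta, w=20) cum 20
  y=3 (Delta, w=40) cum 60
  y=12 (Gamma, w=300) cum 360  ← median
  y=16 (Alpha, w=275) cum 635
  y=19 (Epsilon, w=9) cum 644
  y=24 (Zeta, w=7) cum 651
  y=24 (Eta, w=60) cum 711
⇒ y* = 12

(12, 12)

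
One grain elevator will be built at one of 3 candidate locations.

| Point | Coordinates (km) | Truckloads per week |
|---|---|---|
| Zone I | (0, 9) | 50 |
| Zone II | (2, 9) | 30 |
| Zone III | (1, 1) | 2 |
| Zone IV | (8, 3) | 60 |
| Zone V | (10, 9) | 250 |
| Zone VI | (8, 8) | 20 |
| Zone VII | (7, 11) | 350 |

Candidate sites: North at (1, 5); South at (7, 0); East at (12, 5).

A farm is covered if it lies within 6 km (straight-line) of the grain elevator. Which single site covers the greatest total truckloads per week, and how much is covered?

Coverage radius r = 6 km; a point is covered iff (Δx)²+(Δy)² ≤ 6² = 36.
  North (1, 5): covers {Zone I, Zone II, Zone III} → 82
  South (7, 0): covers {Zone IV} → 60
  East (12, 5): covers {Zone IV, Zone V, Zone VI} → 330
Maximum coverage at East: 330 truckloads per week.

East, covering 330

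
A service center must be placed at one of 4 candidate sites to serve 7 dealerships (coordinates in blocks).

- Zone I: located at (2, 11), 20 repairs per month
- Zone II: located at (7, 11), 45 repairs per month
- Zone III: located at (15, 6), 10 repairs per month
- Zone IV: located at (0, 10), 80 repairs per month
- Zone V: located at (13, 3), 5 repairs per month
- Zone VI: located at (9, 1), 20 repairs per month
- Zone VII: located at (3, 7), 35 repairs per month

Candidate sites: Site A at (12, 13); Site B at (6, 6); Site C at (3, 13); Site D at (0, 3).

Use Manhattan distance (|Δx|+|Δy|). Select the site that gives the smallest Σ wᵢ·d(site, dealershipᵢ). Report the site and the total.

Site C, total 1670 blocks

Total weighted distance at each candidate:
  Site A (12, 13): total = 2735
  Site B (6, 6): total = 1690
  Site C (3, 13): total = 1670
  Site D (0, 3): total = 2145
Minimum is at Site C with total 1670 blocks.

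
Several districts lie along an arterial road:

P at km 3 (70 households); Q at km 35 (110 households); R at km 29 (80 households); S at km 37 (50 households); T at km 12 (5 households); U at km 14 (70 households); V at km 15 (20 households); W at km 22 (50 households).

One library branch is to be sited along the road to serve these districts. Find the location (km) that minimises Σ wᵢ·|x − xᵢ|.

x = 29

For a sum of weighted absolute distances on a line, the optimum is the weighted median (not the mean). Total weight W = 455; half-weight = 227.5.
Sort by position and accumulate weight:
  km 3 (P, w=70) → cum 70
  km 12 (T, w=5) → cum 75
  km 14 (U, w=70) → cum 145
  km 15 (V, w=20) → cum 165
  km 22 (W, w=50) → cum 215
  km 29 (R, w=80) → cum 295  ≥ 227.5 → median here
  km 35 (Q, w=110) → cum 405
  km 37 (S, w=50) → cum 455
Optimal location: km 29.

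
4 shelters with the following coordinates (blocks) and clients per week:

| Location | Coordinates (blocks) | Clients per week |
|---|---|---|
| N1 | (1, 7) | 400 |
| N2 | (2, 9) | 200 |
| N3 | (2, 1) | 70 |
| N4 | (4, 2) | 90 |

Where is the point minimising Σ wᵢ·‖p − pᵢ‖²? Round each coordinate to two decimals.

(1.71, 6.38)

The minimiser of Σwᵢ‖p−pᵢ‖² is the weighted centroid p* = (Σwᵢpᵢ)/(Σwᵢ).
Σwᵢ = 760.
Σwᵢxᵢ = 400·1 + 200·2 + 70·2 + 90·4 = 1300.
Σwᵢyᵢ = 400·7 + 200·9 + 70·1 + 90·2 = 4850.
x* = 1300/760 = 1.71, y* = 4850/760 = 6.38.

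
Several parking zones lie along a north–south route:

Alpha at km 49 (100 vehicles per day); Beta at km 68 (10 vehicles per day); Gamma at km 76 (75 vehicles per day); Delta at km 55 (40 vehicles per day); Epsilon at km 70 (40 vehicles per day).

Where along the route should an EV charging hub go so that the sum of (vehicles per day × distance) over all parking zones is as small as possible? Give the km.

x = 55

For a sum of weighted absolute distances on a line, the optimum is the weighted median (not the mean). Total weight W = 265; half-weight = 132.5.
Sort by position and accumulate weight:
  km 49 (Alpha, w=100) → cum 100
  km 55 (Delta, w=40) → cum 140  ≥ 132.5 → median here
  km 68 (Beta, w=10) → cum 150
  km 70 (Epsilon, w=40) → cum 190
  km 76 (Gamma, w=75) → cum 265
Optimal location: km 55.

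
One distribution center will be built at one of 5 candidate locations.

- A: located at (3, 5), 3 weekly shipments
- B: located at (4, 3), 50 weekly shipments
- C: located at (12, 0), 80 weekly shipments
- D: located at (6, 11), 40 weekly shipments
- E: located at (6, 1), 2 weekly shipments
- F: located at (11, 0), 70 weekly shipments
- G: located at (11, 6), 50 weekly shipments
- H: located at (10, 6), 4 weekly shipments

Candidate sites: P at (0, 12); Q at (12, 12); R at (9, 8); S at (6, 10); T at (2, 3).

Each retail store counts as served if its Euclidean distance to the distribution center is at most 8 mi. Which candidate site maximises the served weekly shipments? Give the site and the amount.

R, covering 149

Coverage radius r = 8 mi; a point is covered iff (Δx)²+(Δy)² ≤ 8² = 64.
  P (0, 12): covers {A, D} → 43
  Q (12, 12): covers {D, G, H} → 94
  R (9, 8): covers {A, B, D, E, G, H} → 149
  S (6, 10): covers {A, B, D, G, H} → 147
  T (2, 3): covers {A, B, E} → 55
Maximum coverage at R: 149 weekly shipments.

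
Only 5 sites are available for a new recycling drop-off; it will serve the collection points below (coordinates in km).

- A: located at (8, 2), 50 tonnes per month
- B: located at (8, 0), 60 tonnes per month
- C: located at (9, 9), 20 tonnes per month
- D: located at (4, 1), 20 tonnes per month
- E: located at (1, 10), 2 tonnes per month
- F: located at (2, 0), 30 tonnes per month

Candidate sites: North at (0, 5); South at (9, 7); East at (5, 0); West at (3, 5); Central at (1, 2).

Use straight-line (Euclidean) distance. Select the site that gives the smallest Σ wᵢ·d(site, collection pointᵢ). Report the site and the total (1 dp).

Total weighted distance at each candidate:
  North (0, 5): total = 1475.1
  South (9, 7): total = 1189.5
  East (5, 0): total = 697.1
  West (3, 5): total = 1106.2
  Central (1, 2): total = 1145.7
Minimum is at East with total 697.1 km.

East, total 697.1 km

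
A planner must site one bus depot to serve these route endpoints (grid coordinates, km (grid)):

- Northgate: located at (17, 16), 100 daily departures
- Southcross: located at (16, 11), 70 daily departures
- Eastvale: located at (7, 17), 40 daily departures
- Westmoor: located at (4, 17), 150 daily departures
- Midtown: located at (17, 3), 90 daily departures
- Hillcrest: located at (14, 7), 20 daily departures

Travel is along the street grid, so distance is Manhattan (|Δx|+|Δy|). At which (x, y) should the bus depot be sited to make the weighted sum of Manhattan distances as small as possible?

(16, 16)

Manhattan distance separates: Σwᵢ(|x−xᵢ|+|y−yᵢ|) = Σwᵢ|x−xᵢ| + Σwᵢ|y−yᵢ|, so x and y are optimised independently as 1-D weighted medians.
Total weight W = 470; half = 235.
x-coordinate, sorted with cumulative weight:
  x=4 (Westmoor, w=150) cum 150
  x=7 (Eastvale, w=40) cum 190
  x=14 (Hillcrest, w=20) cum 210
  x=16 (Southcross, w=70) cum 280  ← median
  x=17 (Northgate, w=100) cum 380
  x=17 (Midtown, w=90) cum 470
⇒ x* = 16
y-coordinate, sorted with cumulative weight:
  y=3 (Midtown, w=90) cum 90
  y=7 (Hillcrest, w=20) cum 110
  y=11 (Southcross, w=70) cum 180
  y=16 (Northgate, w=100) cum 280  ← median
  y=17 (Eastvale, w=40) cum 320
  y=17 (Westmoor, w=150) cum 470
⇒ y* = 16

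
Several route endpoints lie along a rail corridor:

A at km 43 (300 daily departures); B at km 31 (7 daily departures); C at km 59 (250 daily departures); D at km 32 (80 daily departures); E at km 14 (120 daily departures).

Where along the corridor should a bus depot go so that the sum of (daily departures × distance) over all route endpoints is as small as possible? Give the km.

For a sum of weighted absolute distances on a line, the optimum is the weighted median (not the mean). Total weight W = 757; half-weight = 378.5.
Sort by position and accumulate weight:
  km 14 (E, w=120) → cum 120
  km 31 (B, w=7) → cum 127
  km 32 (D, w=80) → cum 207
  km 43 (A, w=300) → cum 507  ≥ 378.5 → median here
  km 59 (C, w=250) → cum 757
Optimal location: km 43.

x = 43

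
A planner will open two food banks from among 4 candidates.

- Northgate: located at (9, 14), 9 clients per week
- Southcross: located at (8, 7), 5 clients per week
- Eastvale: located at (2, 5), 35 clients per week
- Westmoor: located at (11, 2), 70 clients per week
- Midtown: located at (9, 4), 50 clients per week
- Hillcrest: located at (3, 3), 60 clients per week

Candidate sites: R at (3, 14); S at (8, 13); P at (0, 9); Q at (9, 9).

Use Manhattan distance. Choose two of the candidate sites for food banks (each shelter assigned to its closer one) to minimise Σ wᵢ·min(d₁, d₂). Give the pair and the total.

{P, Q}, total 1690

Evaluate every pair (each demand assigned to the nearer of the two):
  {P, Q}: total = 1690
  {R, Q}: total = 1950
  {S, Q}: total = 2018
  {S, P}: total = 2278
  {R, S}: total = 2538
  {R, P}: total = 2814
Best pair: {P, Q} with total 1690.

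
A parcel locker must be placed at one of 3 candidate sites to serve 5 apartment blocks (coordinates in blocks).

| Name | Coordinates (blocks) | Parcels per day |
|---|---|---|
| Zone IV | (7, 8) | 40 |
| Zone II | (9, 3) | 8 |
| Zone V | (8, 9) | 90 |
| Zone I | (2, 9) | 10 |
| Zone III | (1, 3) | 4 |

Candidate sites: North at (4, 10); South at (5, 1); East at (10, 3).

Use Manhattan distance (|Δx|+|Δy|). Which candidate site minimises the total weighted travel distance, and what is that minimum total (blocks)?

Total weighted distance at each candidate:
  North (4, 10): total = 816
  South (5, 1): total = 1532
  East (10, 3): total = 1224
Minimum is at North with total 816 blocks.

North, total 816 blocks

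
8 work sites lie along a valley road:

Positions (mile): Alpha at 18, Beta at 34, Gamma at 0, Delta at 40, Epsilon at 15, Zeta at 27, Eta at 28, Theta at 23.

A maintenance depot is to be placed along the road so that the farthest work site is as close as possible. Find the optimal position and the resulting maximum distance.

location 20, max distance 20

The 1-center on a line is the midpoint of the two extreme points: leftmost at 0, rightmost at 40.
Optimal location = (0 + 40)/2 = 20; maximum distance = (40 − 0)/2 = 20.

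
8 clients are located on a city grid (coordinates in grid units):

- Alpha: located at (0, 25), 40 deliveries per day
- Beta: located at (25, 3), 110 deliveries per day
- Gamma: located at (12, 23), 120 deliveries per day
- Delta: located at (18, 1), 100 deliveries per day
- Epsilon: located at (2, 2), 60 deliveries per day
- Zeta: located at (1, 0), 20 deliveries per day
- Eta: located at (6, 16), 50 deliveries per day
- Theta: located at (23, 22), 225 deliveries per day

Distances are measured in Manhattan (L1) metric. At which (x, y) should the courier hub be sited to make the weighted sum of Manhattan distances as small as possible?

(18, 22)

Manhattan distance separates: Σwᵢ(|x−xᵢ|+|y−yᵢ|) = Σwᵢ|x−xᵢ| + Σwᵢ|y−yᵢ|, so x and y are optimised independently as 1-D weighted medians.
Total weight W = 725; half = 362.5.
x-coordinate, sorted with cumulative weight:
  x=0 (Alpha, w=40) cum 40
  x=1 (Zeta, w=20) cum 60
  x=2 (Epsilon, w=60) cum 120
  x=6 (Eta, w=50) cum 170
  x=12 (Gamma, w=120) cum 290
  x=18 (Delta, w=100) cum 390  ← median
  x=23 (Theta, w=225) cum 615
  x=25 (Beta, w=110) cum 725
⇒ x* = 18
y-coordinate, sorted with cumulative weight:
  y=0 (Zeta, w=20) cum 20
  y=1 (Delta, w=100) cum 120
  y=2 (Epsilon, w=60) cum 180
  y=3 (Beta, w=110) cum 290
  y=16 (Eta, w=50) cum 340
  y=22 (Theta, w=225) cum 565  ← median
  y=23 (Gamma, w=120) cum 685
  y=25 (Alpha, w=40) cum 725
⇒ y* = 22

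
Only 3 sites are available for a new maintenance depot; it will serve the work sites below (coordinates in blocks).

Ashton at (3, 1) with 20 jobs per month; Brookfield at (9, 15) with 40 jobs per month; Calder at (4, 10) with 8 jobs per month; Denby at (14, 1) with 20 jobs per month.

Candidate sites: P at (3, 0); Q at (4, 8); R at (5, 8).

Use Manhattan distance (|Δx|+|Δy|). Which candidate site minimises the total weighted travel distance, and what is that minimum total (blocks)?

R, total 964 blocks

Total weighted distance at each candidate:
  P (3, 0): total = 1188
  Q (4, 8): total = 996
  R (5, 8): total = 964
Minimum is at R with total 964 blocks.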